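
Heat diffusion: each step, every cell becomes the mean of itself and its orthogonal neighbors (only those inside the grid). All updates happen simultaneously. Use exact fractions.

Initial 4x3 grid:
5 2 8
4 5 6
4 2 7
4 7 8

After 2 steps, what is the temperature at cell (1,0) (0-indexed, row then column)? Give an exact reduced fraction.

Answer: 58/15

Derivation:
Step 1: cell (1,0) = 9/2
Step 2: cell (1,0) = 58/15
Full grid after step 2:
  79/18 89/20 101/18
  58/15 124/25 1283/240
  9/2 233/50 295/48
  55/12 271/48 55/9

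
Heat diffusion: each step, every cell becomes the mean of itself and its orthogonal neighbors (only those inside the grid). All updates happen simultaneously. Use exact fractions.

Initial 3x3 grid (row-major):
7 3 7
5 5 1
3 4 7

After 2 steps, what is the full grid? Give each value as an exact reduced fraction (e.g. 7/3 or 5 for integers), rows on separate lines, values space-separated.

Answer: 31/6 533/120 85/18
22/5 477/100 61/15
55/12 327/80 55/12

Derivation:
After step 1:
  5 11/2 11/3
  5 18/5 5
  4 19/4 4
After step 2:
  31/6 533/120 85/18
  22/5 477/100 61/15
  55/12 327/80 55/12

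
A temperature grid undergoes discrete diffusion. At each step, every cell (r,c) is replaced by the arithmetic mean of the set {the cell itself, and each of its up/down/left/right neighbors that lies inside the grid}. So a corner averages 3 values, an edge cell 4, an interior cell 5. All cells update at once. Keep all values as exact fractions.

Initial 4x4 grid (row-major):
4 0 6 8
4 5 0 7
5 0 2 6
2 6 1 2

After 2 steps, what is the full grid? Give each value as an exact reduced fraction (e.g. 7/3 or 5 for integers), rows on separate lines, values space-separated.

Answer: 131/36 703/240 73/16 21/4
703/240 353/100 327/100 41/8
911/240 61/25 82/25 143/40
28/9 97/30 49/20 10/3

Derivation:
After step 1:
  8/3 15/4 7/2 7
  9/2 9/5 4 21/4
  11/4 18/5 9/5 17/4
  13/3 9/4 11/4 3
After step 2:
  131/36 703/240 73/16 21/4
  703/240 353/100 327/100 41/8
  911/240 61/25 82/25 143/40
  28/9 97/30 49/20 10/3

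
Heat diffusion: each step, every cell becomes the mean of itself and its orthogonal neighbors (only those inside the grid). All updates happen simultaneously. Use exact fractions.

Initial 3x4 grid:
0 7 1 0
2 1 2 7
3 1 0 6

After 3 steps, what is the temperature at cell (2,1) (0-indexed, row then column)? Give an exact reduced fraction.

Step 1: cell (2,1) = 5/4
Step 2: cell (2,1) = 81/40
Step 3: cell (2,1) = 2423/1200
Full grid after step 3:
  569/240 5521/2400 19123/7200 3101/1080
  4841/2400 4603/2000 1277/500 14777/4800
  353/180 2423/1200 4787/1800 6617/2160

Answer: 2423/1200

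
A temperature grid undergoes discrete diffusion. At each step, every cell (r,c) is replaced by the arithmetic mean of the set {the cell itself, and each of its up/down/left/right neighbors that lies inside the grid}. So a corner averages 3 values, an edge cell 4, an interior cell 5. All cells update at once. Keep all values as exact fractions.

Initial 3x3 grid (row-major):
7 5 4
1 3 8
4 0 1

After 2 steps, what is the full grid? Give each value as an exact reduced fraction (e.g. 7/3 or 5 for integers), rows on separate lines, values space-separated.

After step 1:
  13/3 19/4 17/3
  15/4 17/5 4
  5/3 2 3
After step 2:
  77/18 363/80 173/36
  263/80 179/50 241/60
  89/36 151/60 3

Answer: 77/18 363/80 173/36
263/80 179/50 241/60
89/36 151/60 3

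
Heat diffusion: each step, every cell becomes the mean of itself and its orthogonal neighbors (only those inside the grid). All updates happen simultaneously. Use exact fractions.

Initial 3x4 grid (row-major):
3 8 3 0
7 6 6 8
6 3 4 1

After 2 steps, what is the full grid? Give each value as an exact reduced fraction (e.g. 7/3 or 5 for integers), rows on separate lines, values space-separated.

After step 1:
  6 5 17/4 11/3
  11/2 6 27/5 15/4
  16/3 19/4 7/2 13/3
After step 2:
  11/2 85/16 1099/240 35/9
  137/24 533/100 229/50 343/80
  187/36 235/48 1079/240 139/36

Answer: 11/2 85/16 1099/240 35/9
137/24 533/100 229/50 343/80
187/36 235/48 1079/240 139/36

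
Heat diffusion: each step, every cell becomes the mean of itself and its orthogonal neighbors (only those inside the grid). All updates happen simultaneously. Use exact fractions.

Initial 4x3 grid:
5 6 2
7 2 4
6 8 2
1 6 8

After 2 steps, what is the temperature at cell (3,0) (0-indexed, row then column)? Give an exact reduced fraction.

Step 1: cell (3,0) = 13/3
Step 2: cell (3,0) = 187/36
Full grid after step 2:
  59/12 383/80 41/12
  219/40 429/100 87/20
  589/120 539/100 68/15
  187/36 1213/240 199/36

Answer: 187/36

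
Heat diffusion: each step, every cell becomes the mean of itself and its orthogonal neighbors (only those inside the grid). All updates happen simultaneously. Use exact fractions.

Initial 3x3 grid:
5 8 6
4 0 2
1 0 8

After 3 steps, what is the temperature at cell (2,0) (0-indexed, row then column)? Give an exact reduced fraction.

Answer: 5623/2160

Derivation:
Step 1: cell (2,0) = 5/3
Step 2: cell (2,0) = 77/36
Step 3: cell (2,0) = 5623/2160
Full grid after step 3:
  8713/2160 6759/1600 9503/2160
  23153/7200 3487/1000 6757/1800
  5623/2160 13327/4800 6893/2160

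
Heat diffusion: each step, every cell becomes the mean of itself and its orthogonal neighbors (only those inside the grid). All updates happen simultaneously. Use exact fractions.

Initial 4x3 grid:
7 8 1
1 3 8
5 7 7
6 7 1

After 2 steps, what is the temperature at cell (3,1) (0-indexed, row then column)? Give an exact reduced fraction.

Step 1: cell (3,1) = 21/4
Step 2: cell (3,1) = 441/80
Full grid after step 2:
  169/36 423/80 91/18
  1169/240 247/50 647/120
  411/80 539/100 213/40
  16/3 441/80 16/3

Answer: 441/80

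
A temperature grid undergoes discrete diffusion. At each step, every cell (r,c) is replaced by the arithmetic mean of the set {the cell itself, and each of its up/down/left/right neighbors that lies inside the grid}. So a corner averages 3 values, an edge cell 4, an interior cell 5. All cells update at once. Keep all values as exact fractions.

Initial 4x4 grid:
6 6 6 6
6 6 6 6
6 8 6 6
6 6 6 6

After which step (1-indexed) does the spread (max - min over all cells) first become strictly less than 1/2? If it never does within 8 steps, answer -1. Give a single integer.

Answer: 2

Derivation:
Step 1: max=13/2, min=6, spread=1/2
Step 2: max=161/25, min=6, spread=11/25
  -> spread < 1/2 first at step 2
Step 3: max=7567/1200, min=6, spread=367/1200
Step 4: max=33971/5400, min=1813/300, spread=1337/5400
Step 5: max=1013669/162000, min=54469/9000, spread=33227/162000
Step 6: max=30374327/4860000, min=328049/54000, spread=849917/4860000
Step 7: max=908514347/145800000, min=4928533/810000, spread=21378407/145800000
Step 8: max=27210462371/4374000000, min=1481688343/243000000, spread=540072197/4374000000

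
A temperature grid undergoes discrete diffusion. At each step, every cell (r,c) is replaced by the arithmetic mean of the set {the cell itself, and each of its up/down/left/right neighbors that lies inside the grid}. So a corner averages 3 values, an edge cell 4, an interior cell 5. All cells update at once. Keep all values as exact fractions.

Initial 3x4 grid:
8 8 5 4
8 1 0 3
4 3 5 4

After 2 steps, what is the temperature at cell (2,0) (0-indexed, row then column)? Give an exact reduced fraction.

Answer: 9/2

Derivation:
Step 1: cell (2,0) = 5
Step 2: cell (2,0) = 9/2
Full grid after step 2:
  25/4 87/16 331/80 11/3
  89/16 104/25 84/25 271/80
  9/2 61/16 261/80 13/4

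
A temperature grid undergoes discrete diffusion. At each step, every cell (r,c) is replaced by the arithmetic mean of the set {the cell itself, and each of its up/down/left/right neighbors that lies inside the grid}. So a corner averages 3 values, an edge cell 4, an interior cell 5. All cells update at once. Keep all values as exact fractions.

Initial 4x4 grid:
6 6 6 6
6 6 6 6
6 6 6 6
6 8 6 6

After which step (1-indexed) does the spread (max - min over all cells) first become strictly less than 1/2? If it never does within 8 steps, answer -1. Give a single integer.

Answer: 3

Derivation:
Step 1: max=20/3, min=6, spread=2/3
Step 2: max=391/60, min=6, spread=31/60
Step 3: max=3451/540, min=6, spread=211/540
  -> spread < 1/2 first at step 3
Step 4: max=340843/54000, min=6, spread=16843/54000
Step 5: max=3054643/486000, min=27079/4500, spread=130111/486000
Step 6: max=91122367/14580000, min=1627159/270000, spread=3255781/14580000
Step 7: max=2724753691/437400000, min=1631107/270000, spread=82360351/437400000
Step 8: max=81483316891/13122000000, min=294106441/48600000, spread=2074577821/13122000000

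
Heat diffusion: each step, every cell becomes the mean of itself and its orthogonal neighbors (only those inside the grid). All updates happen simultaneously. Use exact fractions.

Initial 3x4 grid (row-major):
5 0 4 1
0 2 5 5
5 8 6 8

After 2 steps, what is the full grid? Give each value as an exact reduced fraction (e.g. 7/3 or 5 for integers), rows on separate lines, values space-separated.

Answer: 89/36 119/48 779/240 127/36
3 92/25 107/25 1129/240
151/36 29/6 341/60 107/18

Derivation:
After step 1:
  5/3 11/4 5/2 10/3
  3 3 22/5 19/4
  13/3 21/4 27/4 19/3
After step 2:
  89/36 119/48 779/240 127/36
  3 92/25 107/25 1129/240
  151/36 29/6 341/60 107/18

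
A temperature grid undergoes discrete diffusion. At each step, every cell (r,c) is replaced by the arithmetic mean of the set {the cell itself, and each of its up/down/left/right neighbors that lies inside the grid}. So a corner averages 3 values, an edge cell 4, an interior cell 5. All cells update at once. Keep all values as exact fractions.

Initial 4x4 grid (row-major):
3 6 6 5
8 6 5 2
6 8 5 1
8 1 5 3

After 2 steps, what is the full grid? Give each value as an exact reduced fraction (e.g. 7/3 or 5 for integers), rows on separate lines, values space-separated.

Answer: 50/9 1381/240 1193/240 157/36
1531/240 138/25 499/100 227/60
469/80 148/25 421/100 69/20
6 24/5 21/5 37/12

Derivation:
After step 1:
  17/3 21/4 11/2 13/3
  23/4 33/5 24/5 13/4
  15/2 26/5 24/5 11/4
  5 11/2 7/2 3
After step 2:
  50/9 1381/240 1193/240 157/36
  1531/240 138/25 499/100 227/60
  469/80 148/25 421/100 69/20
  6 24/5 21/5 37/12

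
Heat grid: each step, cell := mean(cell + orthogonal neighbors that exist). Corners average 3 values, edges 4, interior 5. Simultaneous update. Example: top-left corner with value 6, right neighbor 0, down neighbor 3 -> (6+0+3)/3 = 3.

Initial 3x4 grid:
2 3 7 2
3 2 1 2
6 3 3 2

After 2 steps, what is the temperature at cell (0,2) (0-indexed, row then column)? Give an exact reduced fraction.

Step 1: cell (0,2) = 13/4
Step 2: cell (0,2) = 161/48
Full grid after step 2:
  113/36 709/240 161/48 26/9
  739/240 313/100 253/100 43/16
  43/12 243/80 133/48 19/9

Answer: 161/48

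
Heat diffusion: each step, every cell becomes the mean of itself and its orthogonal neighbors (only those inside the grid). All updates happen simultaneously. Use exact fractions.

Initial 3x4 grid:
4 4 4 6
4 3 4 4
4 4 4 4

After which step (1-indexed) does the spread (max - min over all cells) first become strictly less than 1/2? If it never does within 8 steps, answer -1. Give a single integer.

Step 1: max=14/3, min=15/4, spread=11/12
Step 2: max=41/9, min=377/100, spread=707/900
Step 3: max=9343/2160, min=18389/4800, spread=21359/43200
  -> spread < 1/2 first at step 3
Step 4: max=138383/32400, min=166249/43200, spread=10957/25920
Step 5: max=16313309/3888000, min=10066781/2592000, spread=97051/311040
Step 6: max=971309281/233280000, min=606155179/155520000, spread=4966121/18662400
Step 7: max=57814199579/13996800000, min=36593499761/9331200000, spread=46783199/223948800
Step 8: max=3452055854761/839808000000, min=2204340989299/559872000000, spread=2328709933/13436928000

Answer: 3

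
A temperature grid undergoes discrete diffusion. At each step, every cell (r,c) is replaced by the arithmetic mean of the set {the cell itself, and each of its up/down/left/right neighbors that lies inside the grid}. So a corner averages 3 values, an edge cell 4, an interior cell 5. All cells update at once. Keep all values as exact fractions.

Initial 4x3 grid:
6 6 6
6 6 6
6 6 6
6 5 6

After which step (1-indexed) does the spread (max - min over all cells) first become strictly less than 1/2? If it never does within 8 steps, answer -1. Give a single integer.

Answer: 1

Derivation:
Step 1: max=6, min=17/3, spread=1/3
  -> spread < 1/2 first at step 1
Step 2: max=6, min=1373/240, spread=67/240
Step 3: max=6, min=12523/2160, spread=437/2160
Step 4: max=5991/1000, min=5026469/864000, spread=29951/172800
Step 5: max=20171/3375, min=45440179/7776000, spread=206761/1555200
Step 6: max=32234329/5400000, min=18206204429/3110400000, spread=14430763/124416000
Step 7: max=2574347273/432000000, min=1094636258311/186624000000, spread=139854109/1492992000
Step 8: max=231428771023/38880000000, min=65762168109749/11197440000000, spread=7114543559/89579520000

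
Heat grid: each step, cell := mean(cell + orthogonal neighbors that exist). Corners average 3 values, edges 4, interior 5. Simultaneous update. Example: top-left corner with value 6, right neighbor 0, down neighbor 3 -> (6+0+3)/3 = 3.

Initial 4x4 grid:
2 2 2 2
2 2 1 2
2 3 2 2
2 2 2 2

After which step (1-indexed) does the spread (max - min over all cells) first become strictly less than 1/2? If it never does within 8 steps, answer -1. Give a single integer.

Answer: 2

Derivation:
Step 1: max=9/4, min=7/4, spread=1/2
Step 2: max=13/6, min=11/6, spread=1/3
  -> spread < 1/2 first at step 2
Step 3: max=767/360, min=673/360, spread=47/180
Step 4: max=22937/10800, min=20263/10800, spread=1337/5400
Step 5: max=681227/324000, min=614773/324000, spread=33227/162000
Step 6: max=20289917/9720000, min=18590083/9720000, spread=849917/4860000
Step 7: max=604578407/291600000, min=561821593/291600000, spread=21378407/145800000
Step 8: max=18036072197/8748000000, min=16955927803/8748000000, spread=540072197/4374000000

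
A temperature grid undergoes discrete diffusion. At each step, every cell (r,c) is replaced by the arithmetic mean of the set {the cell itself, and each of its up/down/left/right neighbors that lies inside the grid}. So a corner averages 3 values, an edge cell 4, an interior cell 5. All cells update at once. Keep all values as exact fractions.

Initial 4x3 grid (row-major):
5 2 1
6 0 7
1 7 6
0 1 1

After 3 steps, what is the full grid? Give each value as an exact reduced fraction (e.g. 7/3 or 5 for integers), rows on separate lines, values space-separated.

After step 1:
  13/3 2 10/3
  3 22/5 7/2
  7/2 3 21/4
  2/3 9/4 8/3
After step 2:
  28/9 211/60 53/18
  457/120 159/50 989/240
  61/24 92/25 173/48
  77/36 103/48 61/18
After step 3:
  3757/1080 11477/3600 7619/2160
  11377/3600 21967/6000 24929/7200
  1369/450 9091/3000 26629/7200
  983/432 40873/14400 329/108

Answer: 3757/1080 11477/3600 7619/2160
11377/3600 21967/6000 24929/7200
1369/450 9091/3000 26629/7200
983/432 40873/14400 329/108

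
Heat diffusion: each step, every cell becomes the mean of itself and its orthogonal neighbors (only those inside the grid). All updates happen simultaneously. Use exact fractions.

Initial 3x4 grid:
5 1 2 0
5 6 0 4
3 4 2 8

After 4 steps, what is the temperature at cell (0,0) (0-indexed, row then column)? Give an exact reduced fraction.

Answer: 91723/25920

Derivation:
Step 1: cell (0,0) = 11/3
Step 2: cell (0,0) = 143/36
Step 3: cell (0,0) = 959/270
Step 4: cell (0,0) = 91723/25920
Full grid after step 4:
  91723/25920 134099/43200 13259/4800 3689/1440
  633581/172800 9907/2880 10829/3600 127991/43200
  11107/2880 17261/4800 148481/43200 42221/12960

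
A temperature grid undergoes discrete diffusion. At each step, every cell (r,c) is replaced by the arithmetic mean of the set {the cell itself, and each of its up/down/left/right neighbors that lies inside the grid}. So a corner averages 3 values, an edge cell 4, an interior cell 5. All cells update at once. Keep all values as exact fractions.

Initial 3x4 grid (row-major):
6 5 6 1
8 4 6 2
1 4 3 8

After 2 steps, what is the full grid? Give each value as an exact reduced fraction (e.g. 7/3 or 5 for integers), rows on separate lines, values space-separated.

After step 1:
  19/3 21/4 9/2 3
  19/4 27/5 21/5 17/4
  13/3 3 21/4 13/3
After step 2:
  49/9 1289/240 339/80 47/12
  1249/240 113/25 118/25 947/240
  145/36 1079/240 1007/240 83/18

Answer: 49/9 1289/240 339/80 47/12
1249/240 113/25 118/25 947/240
145/36 1079/240 1007/240 83/18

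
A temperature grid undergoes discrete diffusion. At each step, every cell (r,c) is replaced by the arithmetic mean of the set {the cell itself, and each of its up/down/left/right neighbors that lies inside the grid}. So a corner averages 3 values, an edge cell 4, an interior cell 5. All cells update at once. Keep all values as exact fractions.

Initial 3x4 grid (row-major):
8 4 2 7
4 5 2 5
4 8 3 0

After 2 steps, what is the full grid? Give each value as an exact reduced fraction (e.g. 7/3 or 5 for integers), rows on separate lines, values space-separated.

Answer: 46/9 553/120 497/120 143/36
1231/240 23/5 37/10 427/120
187/36 1091/240 859/240 113/36

Derivation:
After step 1:
  16/3 19/4 15/4 14/3
  21/4 23/5 17/5 7/2
  16/3 5 13/4 8/3
After step 2:
  46/9 553/120 497/120 143/36
  1231/240 23/5 37/10 427/120
  187/36 1091/240 859/240 113/36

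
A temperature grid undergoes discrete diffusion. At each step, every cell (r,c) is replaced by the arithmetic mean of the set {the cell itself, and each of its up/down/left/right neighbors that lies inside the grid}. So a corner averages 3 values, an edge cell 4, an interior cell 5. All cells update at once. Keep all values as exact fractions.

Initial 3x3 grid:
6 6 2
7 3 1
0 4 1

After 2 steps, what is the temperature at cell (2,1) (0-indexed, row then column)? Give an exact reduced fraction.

Step 1: cell (2,1) = 2
Step 2: cell (2,1) = 89/30
Full grid after step 2:
  175/36 1067/240 3
  91/20 81/25 219/80
  29/9 89/30 23/12

Answer: 89/30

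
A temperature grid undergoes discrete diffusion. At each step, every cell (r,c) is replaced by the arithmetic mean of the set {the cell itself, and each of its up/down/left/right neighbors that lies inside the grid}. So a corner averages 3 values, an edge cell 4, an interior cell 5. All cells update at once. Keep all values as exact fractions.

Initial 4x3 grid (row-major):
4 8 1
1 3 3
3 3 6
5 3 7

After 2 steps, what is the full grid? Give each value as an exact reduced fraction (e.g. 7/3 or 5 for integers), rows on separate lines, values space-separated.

After step 1:
  13/3 4 4
  11/4 18/5 13/4
  3 18/5 19/4
  11/3 9/2 16/3
After step 2:
  133/36 239/60 15/4
  821/240 86/25 39/10
  781/240 389/100 127/30
  67/18 171/40 175/36

Answer: 133/36 239/60 15/4
821/240 86/25 39/10
781/240 389/100 127/30
67/18 171/40 175/36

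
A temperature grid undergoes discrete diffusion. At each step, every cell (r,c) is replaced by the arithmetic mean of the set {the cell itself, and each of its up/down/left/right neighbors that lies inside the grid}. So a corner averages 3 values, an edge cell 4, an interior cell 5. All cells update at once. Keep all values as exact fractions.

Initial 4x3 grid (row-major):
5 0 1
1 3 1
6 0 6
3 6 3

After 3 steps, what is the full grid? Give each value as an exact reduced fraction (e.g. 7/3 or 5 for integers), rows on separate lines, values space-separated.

After step 1:
  2 9/4 2/3
  15/4 1 11/4
  5/2 21/5 5/2
  5 3 5
After step 2:
  8/3 71/48 17/9
  37/16 279/100 83/48
  309/80 66/25 289/80
  7/2 43/10 7/2
After step 3:
  155/72 31769/14400 367/216
  6979/2400 13141/6000 18037/7200
  2463/800 3441/1000 6889/2400
  311/80 697/200 913/240

Answer: 155/72 31769/14400 367/216
6979/2400 13141/6000 18037/7200
2463/800 3441/1000 6889/2400
311/80 697/200 913/240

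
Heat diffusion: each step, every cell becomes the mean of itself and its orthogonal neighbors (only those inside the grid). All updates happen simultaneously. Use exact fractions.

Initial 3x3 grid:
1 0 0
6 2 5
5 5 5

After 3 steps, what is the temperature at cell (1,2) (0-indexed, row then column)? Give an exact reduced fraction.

Answer: 11003/3600

Derivation:
Step 1: cell (1,2) = 3
Step 2: cell (1,2) = 199/60
Step 3: cell (1,2) = 11003/3600
Full grid after step 3:
  5741/2160 3643/1600 5191/2160
  23881/7200 9997/3000 11003/3600
  9071/2160 57637/14400 2867/720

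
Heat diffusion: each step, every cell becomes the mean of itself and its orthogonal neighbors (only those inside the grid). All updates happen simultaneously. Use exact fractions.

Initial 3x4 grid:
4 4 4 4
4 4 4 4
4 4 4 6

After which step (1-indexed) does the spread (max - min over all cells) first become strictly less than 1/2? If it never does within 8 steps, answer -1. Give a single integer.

Answer: 3

Derivation:
Step 1: max=14/3, min=4, spread=2/3
Step 2: max=41/9, min=4, spread=5/9
Step 3: max=473/108, min=4, spread=41/108
  -> spread < 1/2 first at step 3
Step 4: max=56057/12960, min=4, spread=4217/12960
Step 5: max=3319549/777600, min=14479/3600, spread=38417/155520
Step 6: max=197824211/46656000, min=290597/72000, spread=1903471/9331200
Step 7: max=11798429089/2799360000, min=8755759/2160000, spread=18038617/111974400
Step 8: max=705114582851/167961600000, min=790526759/194400000, spread=883978523/6718464000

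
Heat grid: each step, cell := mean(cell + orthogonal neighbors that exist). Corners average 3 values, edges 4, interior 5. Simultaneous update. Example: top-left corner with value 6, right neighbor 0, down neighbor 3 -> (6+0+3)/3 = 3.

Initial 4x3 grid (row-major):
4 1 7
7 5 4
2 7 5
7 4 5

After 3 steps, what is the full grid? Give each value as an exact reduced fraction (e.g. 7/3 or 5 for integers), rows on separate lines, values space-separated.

After step 1:
  4 17/4 4
  9/2 24/5 21/4
  23/4 23/5 21/4
  13/3 23/4 14/3
After step 2:
  17/4 341/80 9/2
  381/80 117/25 193/40
  1151/240 523/100 593/120
  95/18 387/80 47/9
After step 3:
  177/40 7077/1600 1087/240
  11093/2400 594/125 1421/300
  36119/7200 4897/1000 18197/3600
  671/135 8227/1600 10801/2160

Answer: 177/40 7077/1600 1087/240
11093/2400 594/125 1421/300
36119/7200 4897/1000 18197/3600
671/135 8227/1600 10801/2160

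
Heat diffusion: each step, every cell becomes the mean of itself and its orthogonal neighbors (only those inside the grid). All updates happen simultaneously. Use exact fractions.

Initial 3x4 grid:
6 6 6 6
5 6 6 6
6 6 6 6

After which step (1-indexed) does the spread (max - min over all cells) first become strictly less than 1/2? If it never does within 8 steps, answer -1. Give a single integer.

Step 1: max=6, min=17/3, spread=1/3
  -> spread < 1/2 first at step 1
Step 2: max=6, min=1373/240, spread=67/240
Step 3: max=6, min=12523/2160, spread=437/2160
Step 4: max=5991/1000, min=5026469/864000, spread=29951/172800
Step 5: max=20171/3375, min=45440179/7776000, spread=206761/1555200
Step 6: max=32234329/5400000, min=18206204429/3110400000, spread=14430763/124416000
Step 7: max=2574347273/432000000, min=1094636258311/186624000000, spread=139854109/1492992000
Step 8: max=231428771023/38880000000, min=65762168109749/11197440000000, spread=7114543559/89579520000

Answer: 1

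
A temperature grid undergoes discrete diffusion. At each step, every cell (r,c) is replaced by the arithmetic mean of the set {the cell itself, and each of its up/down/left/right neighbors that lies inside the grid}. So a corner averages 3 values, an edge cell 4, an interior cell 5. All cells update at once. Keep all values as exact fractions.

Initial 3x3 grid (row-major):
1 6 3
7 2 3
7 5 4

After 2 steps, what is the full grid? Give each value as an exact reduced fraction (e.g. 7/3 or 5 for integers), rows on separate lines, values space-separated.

After step 1:
  14/3 3 4
  17/4 23/5 3
  19/3 9/2 4
After step 2:
  143/36 61/15 10/3
  397/80 387/100 39/10
  181/36 583/120 23/6

Answer: 143/36 61/15 10/3
397/80 387/100 39/10
181/36 583/120 23/6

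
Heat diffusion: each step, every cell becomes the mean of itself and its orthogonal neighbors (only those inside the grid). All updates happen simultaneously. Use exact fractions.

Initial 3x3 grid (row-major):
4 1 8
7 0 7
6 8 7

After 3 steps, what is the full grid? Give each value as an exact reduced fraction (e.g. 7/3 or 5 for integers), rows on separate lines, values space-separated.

Answer: 1571/360 62617/14400 10571/2160
22639/4800 30679/6000 37771/7200
1981/360 79717/14400 12791/2160

Derivation:
After step 1:
  4 13/4 16/3
  17/4 23/5 11/2
  7 21/4 22/3
After step 2:
  23/6 1031/240 169/36
  397/80 457/100 683/120
  11/2 1451/240 217/36
After step 3:
  1571/360 62617/14400 10571/2160
  22639/4800 30679/6000 37771/7200
  1981/360 79717/14400 12791/2160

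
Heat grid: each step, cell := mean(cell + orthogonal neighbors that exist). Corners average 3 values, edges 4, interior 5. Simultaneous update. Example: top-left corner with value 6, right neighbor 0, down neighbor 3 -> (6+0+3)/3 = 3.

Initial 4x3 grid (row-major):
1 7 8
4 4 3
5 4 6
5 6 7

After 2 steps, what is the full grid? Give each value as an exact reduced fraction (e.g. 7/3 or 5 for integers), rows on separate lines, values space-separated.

Answer: 25/6 97/20 65/12
41/10 463/100 413/80
55/12 122/25 259/48
46/9 133/24 101/18

Derivation:
After step 1:
  4 5 6
  7/2 22/5 21/4
  9/2 5 5
  16/3 11/2 19/3
After step 2:
  25/6 97/20 65/12
  41/10 463/100 413/80
  55/12 122/25 259/48
  46/9 133/24 101/18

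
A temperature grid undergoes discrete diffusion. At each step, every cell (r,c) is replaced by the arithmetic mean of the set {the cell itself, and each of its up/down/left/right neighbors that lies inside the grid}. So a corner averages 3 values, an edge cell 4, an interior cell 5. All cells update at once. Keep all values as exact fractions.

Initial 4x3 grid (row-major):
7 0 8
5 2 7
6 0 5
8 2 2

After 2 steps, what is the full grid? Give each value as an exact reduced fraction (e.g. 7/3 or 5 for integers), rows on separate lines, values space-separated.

After step 1:
  4 17/4 5
  5 14/5 11/2
  19/4 3 7/2
  16/3 3 3
After step 2:
  53/12 321/80 59/12
  331/80 411/100 21/5
  217/48 341/100 15/4
  157/36 43/12 19/6

Answer: 53/12 321/80 59/12
331/80 411/100 21/5
217/48 341/100 15/4
157/36 43/12 19/6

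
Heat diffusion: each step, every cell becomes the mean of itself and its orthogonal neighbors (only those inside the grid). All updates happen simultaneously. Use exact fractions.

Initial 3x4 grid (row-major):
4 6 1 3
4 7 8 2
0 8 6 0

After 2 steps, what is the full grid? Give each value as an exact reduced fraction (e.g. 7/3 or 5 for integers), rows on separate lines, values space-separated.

Answer: 155/36 76/15 79/20 13/4
1141/240 249/50 493/100 763/240
13/3 427/80 1093/240 137/36

Derivation:
After step 1:
  14/3 9/2 9/2 2
  15/4 33/5 24/5 13/4
  4 21/4 11/2 8/3
After step 2:
  155/36 76/15 79/20 13/4
  1141/240 249/50 493/100 763/240
  13/3 427/80 1093/240 137/36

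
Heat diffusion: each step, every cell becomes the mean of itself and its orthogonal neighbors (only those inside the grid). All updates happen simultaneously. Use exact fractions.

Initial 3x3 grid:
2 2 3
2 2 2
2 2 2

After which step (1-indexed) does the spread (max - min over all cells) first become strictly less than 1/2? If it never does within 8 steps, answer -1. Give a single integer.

Step 1: max=7/3, min=2, spread=1/3
  -> spread < 1/2 first at step 1
Step 2: max=41/18, min=2, spread=5/18
Step 3: max=473/216, min=2, spread=41/216
Step 4: max=28051/12960, min=731/360, spread=347/2592
Step 5: max=1662137/777600, min=7357/3600, spread=2921/31104
Step 6: max=99140539/46656000, min=889483/432000, spread=24611/373248
Step 7: max=5917442033/2799360000, min=20096741/9720000, spread=207329/4478976
Step 8: max=353953152451/167961600000, min=1075601599/518400000, spread=1746635/53747712

Answer: 1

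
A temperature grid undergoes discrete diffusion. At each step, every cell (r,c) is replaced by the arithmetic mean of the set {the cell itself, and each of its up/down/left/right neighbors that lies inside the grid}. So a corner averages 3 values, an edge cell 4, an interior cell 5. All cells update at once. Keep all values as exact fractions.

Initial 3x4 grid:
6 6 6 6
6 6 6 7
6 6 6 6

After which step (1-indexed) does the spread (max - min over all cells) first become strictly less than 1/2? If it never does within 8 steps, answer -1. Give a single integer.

Step 1: max=19/3, min=6, spread=1/3
  -> spread < 1/2 first at step 1
Step 2: max=1507/240, min=6, spread=67/240
Step 3: max=13397/2160, min=6, spread=437/2160
Step 4: max=5341531/864000, min=6009/1000, spread=29951/172800
Step 5: max=47871821/7776000, min=20329/3375, spread=206761/1555200
Step 6: max=19118595571/3110400000, min=32565671/5400000, spread=14430763/124416000
Step 7: max=1144851741689/186624000000, min=2609652727/432000000, spread=139854109/1492992000
Step 8: max=68607111890251/11197440000000, min=235131228977/38880000000, spread=7114543559/89579520000

Answer: 1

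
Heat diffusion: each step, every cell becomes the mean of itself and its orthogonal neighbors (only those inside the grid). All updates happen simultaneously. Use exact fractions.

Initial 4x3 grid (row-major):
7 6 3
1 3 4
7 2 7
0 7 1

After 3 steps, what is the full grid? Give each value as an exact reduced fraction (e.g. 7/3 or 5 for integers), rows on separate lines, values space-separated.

Answer: 9067/2160 21241/4800 4501/1080
15257/3600 3907/1000 30839/7200
6541/1800 24967/6000 3071/800
4241/1080 26299/7200 2999/720

Derivation:
After step 1:
  14/3 19/4 13/3
  9/2 16/5 17/4
  5/2 26/5 7/2
  14/3 5/2 5
After step 2:
  167/36 339/80 40/9
  223/60 219/50 917/240
  253/60 169/50 359/80
  29/9 521/120 11/3
After step 3:
  9067/2160 21241/4800 4501/1080
  15257/3600 3907/1000 30839/7200
  6541/1800 24967/6000 3071/800
  4241/1080 26299/7200 2999/720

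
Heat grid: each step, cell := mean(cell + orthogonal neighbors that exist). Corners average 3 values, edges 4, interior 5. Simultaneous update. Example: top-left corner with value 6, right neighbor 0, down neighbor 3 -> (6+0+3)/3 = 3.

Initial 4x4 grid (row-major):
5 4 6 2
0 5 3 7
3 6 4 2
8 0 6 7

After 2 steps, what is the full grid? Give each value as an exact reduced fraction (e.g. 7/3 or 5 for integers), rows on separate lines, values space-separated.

After step 1:
  3 5 15/4 5
  13/4 18/5 5 7/2
  17/4 18/5 21/5 5
  11/3 5 17/4 5
After step 2:
  15/4 307/80 75/16 49/12
  141/40 409/100 401/100 37/8
  443/120 413/100 441/100 177/40
  155/36 991/240 369/80 19/4

Answer: 15/4 307/80 75/16 49/12
141/40 409/100 401/100 37/8
443/120 413/100 441/100 177/40
155/36 991/240 369/80 19/4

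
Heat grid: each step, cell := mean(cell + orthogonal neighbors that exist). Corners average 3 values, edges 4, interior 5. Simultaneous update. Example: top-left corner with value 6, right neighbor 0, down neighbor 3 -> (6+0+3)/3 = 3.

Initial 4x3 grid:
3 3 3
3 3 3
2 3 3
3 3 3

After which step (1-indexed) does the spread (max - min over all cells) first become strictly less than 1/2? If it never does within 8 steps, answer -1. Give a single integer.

Step 1: max=3, min=8/3, spread=1/3
  -> spread < 1/2 first at step 1
Step 2: max=3, min=329/120, spread=31/120
Step 3: max=3, min=3029/1080, spread=211/1080
Step 4: max=5353/1800, min=307103/108000, spread=14077/108000
Step 5: max=320317/108000, min=2775593/972000, spread=5363/48600
Step 6: max=177131/60000, min=83739191/29160000, spread=93859/1166400
Step 7: max=286263533/97200000, min=5038525519/1749600000, spread=4568723/69984000
Step 8: max=8566381111/2916000000, min=303147564371/104976000000, spread=8387449/167961600

Answer: 1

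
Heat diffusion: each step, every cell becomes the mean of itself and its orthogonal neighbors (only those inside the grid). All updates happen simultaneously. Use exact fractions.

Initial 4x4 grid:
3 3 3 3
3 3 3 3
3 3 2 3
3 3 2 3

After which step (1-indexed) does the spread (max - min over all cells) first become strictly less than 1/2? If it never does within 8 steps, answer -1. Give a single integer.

Step 1: max=3, min=5/2, spread=1/2
Step 2: max=3, min=631/240, spread=89/240
  -> spread < 1/2 first at step 2
Step 3: max=3, min=361/135, spread=44/135
Step 4: max=1787/600, min=43723/16200, spread=2263/8100
Step 5: max=17791/6000, min=53047/19440, spread=7181/30375
Step 6: max=398149/135000, min=20048663/7290000, spread=1451383/7290000
Step 7: max=2379073/810000, min=605725817/218700000, spread=36623893/218700000
Step 8: max=118481621/40500000, min=18270323999/6561000000, spread=923698603/6561000000

Answer: 2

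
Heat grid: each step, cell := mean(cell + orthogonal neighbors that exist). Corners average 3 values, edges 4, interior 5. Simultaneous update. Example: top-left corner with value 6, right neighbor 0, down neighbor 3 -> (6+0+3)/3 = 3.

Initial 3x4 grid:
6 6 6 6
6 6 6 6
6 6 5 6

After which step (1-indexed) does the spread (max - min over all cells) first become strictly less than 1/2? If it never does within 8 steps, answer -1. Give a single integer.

Answer: 1

Derivation:
Step 1: max=6, min=17/3, spread=1/3
  -> spread < 1/2 first at step 1
Step 2: max=6, min=689/120, spread=31/120
Step 3: max=6, min=6269/1080, spread=211/1080
Step 4: max=10753/1800, min=631103/108000, spread=14077/108000
Step 5: max=644317/108000, min=5691593/972000, spread=5363/48600
Step 6: max=357131/60000, min=171219191/29160000, spread=93859/1166400
Step 7: max=577863533/97200000, min=10287325519/1749600000, spread=4568723/69984000
Step 8: max=17314381111/2916000000, min=618075564371/104976000000, spread=8387449/167961600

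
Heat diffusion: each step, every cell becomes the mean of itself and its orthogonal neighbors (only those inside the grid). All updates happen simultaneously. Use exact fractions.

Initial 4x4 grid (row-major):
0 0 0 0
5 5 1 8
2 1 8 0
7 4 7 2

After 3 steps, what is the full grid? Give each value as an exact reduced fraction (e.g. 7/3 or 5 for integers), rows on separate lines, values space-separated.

Answer: 4369/2160 479/225 877/450 5269/2160
20623/7200 15967/6000 18547/6000 19807/7200
25943/7200 23201/6000 7159/2000 9181/2400
1819/432 14959/3600 5173/1200 931/240

Derivation:
After step 1:
  5/3 5/4 1/4 8/3
  3 12/5 22/5 9/4
  15/4 4 17/5 9/2
  13/3 19/4 21/4 3
After step 2:
  71/36 167/120 257/120 31/18
  649/240 301/100 127/50 829/240
  181/48 183/50 431/100 263/80
  77/18 55/12 41/10 17/4
After step 3:
  4369/2160 479/225 877/450 5269/2160
  20623/7200 15967/6000 18547/6000 19807/7200
  25943/7200 23201/6000 7159/2000 9181/2400
  1819/432 14959/3600 5173/1200 931/240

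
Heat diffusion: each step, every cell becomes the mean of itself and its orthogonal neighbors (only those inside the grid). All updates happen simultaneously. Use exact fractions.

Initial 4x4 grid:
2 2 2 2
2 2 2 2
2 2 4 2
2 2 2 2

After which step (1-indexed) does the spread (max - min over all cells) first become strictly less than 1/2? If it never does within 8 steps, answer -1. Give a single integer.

Answer: 2

Derivation:
Step 1: max=5/2, min=2, spread=1/2
Step 2: max=61/25, min=2, spread=11/25
  -> spread < 1/2 first at step 2
Step 3: max=2767/1200, min=2, spread=367/1200
Step 4: max=12371/5400, min=613/300, spread=1337/5400
Step 5: max=365669/162000, min=18469/9000, spread=33227/162000
Step 6: max=10934327/4860000, min=112049/54000, spread=849917/4860000
Step 7: max=325314347/145800000, min=1688533/810000, spread=21378407/145800000
Step 8: max=9714462371/4374000000, min=509688343/243000000, spread=540072197/4374000000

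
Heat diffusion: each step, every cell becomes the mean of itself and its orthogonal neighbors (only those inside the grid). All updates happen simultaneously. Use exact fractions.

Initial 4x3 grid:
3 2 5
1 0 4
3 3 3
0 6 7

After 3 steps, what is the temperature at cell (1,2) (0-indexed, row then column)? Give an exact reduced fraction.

Answer: 4547/1440

Derivation:
Step 1: cell (1,2) = 3
Step 2: cell (1,2) = 155/48
Step 3: cell (1,2) = 4547/1440
Full grid after step 3:
  13/6 3647/1440 1271/432
  527/240 3143/1200 4547/1440
  61/24 3733/1200 1055/288
  73/24 257/72 1765/432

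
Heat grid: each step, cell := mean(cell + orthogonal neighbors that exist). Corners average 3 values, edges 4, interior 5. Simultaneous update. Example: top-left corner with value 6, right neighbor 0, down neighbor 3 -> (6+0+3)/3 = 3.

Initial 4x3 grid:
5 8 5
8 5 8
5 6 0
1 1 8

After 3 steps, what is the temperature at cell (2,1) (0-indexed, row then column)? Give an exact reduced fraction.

Step 1: cell (2,1) = 17/5
Step 2: cell (2,1) = 249/50
Step 3: cell (2,1) = 25997/6000
Full grid after step 3:
  457/72 28661/4800 295/48
  4351/800 5827/1000 2113/400
  34319/7200 25997/6000 2887/600
  7979/2160 14497/3600 229/60

Answer: 25997/6000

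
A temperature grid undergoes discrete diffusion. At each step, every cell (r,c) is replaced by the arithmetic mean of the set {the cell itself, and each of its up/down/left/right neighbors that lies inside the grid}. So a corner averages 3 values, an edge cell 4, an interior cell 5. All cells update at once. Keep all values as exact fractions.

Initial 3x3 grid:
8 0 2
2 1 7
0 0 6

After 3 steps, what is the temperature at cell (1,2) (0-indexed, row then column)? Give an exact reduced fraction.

Answer: 2267/720

Derivation:
Step 1: cell (1,2) = 4
Step 2: cell (1,2) = 10/3
Step 3: cell (1,2) = 2267/720
Full grid after step 3:
  569/216 8363/2880 449/144
  2281/960 3151/1200 2267/720
  439/216 2381/960 1279/432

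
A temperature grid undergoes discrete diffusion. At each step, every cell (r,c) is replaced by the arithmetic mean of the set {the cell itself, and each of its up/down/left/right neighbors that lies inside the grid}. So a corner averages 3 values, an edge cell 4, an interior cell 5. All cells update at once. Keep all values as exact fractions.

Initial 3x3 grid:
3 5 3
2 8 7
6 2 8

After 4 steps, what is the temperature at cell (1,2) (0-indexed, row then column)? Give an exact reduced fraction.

Answer: 2275751/432000

Derivation:
Step 1: cell (1,2) = 13/2
Step 2: cell (1,2) = 659/120
Step 3: cell (1,2) = 40183/7200
Step 4: cell (1,2) = 2275751/432000
Full grid after step 4:
  296903/64800 4134377/864000 224477/43200
  3951877/864000 226703/45000 2275751/432000
  623281/129600 363521/72000 353053/64800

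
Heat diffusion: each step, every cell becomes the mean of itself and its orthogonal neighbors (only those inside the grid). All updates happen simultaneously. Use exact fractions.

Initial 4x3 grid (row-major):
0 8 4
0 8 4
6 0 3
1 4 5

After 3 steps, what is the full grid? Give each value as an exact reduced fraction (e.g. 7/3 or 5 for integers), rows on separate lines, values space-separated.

After step 1:
  8/3 5 16/3
  7/2 4 19/4
  7/4 21/5 3
  11/3 5/2 4
After step 2:
  67/18 17/4 181/36
  143/48 429/100 205/48
  787/240 309/100 319/80
  95/36 431/120 19/6
After step 3:
  1577/432 1729/400 1951/432
  25687/7200 472/125 31637/7200
  21577/7200 10943/3000 2903/800
  6847/2160 22477/7200 2579/720

Answer: 1577/432 1729/400 1951/432
25687/7200 472/125 31637/7200
21577/7200 10943/3000 2903/800
6847/2160 22477/7200 2579/720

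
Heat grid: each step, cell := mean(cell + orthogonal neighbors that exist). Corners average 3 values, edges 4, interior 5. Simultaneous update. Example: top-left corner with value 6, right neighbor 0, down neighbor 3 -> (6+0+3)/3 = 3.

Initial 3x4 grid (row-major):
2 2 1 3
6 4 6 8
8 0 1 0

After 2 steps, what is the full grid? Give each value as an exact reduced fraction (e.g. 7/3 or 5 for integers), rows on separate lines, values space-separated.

Answer: 127/36 731/240 53/16 15/4
83/20 181/50 83/25 61/16
155/36 199/60 3 3

Derivation:
After step 1:
  10/3 9/4 3 4
  5 18/5 4 17/4
  14/3 13/4 7/4 3
After step 2:
  127/36 731/240 53/16 15/4
  83/20 181/50 83/25 61/16
  155/36 199/60 3 3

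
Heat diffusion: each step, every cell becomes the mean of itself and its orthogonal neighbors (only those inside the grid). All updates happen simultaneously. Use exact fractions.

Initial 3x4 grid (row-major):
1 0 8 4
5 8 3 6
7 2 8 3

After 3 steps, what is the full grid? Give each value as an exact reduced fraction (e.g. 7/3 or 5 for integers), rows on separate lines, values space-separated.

After step 1:
  2 17/4 15/4 6
  21/4 18/5 33/5 4
  14/3 25/4 4 17/3
After step 2:
  23/6 17/5 103/20 55/12
  931/240 519/100 439/100 167/30
  97/18 1111/240 1351/240 41/9
After step 3:
  889/240 659/150 5257/1200 51/10
  65849/14400 12893/3000 31111/6000 8593/1800
  5003/1080 37507/7200 34567/7200 11341/2160

Answer: 889/240 659/150 5257/1200 51/10
65849/14400 12893/3000 31111/6000 8593/1800
5003/1080 37507/7200 34567/7200 11341/2160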